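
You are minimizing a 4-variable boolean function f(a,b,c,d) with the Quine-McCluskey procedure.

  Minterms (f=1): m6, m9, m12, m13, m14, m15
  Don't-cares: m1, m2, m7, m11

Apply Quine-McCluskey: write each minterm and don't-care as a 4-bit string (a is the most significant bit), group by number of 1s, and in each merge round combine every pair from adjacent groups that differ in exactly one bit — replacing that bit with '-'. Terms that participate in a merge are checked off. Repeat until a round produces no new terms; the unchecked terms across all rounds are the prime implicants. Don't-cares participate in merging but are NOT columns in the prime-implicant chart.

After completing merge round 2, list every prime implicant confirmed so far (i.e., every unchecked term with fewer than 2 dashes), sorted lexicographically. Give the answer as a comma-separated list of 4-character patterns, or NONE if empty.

size-2^0 implicants → 0001(✓)  0010(✓)  0110(✓)  0111(✓)  1001(✓)  1011(✓)  1100(✓)  1101(✓)  1110(✓)  1111(✓)
size-2^1 implicants → -001  -110(✓)  -111(✓)  0-10  011-(✓)  1-01(✓)  1-11(✓)  10-1(✓)  11-0(✓)  11-1(✓)  110-(✓)  111-(✓)
size-2^2 implicants → -11-  1--1  11--
Unchecked terms (primes): -001, -11-, 0-10, 1--1, 11--

-001, 0-10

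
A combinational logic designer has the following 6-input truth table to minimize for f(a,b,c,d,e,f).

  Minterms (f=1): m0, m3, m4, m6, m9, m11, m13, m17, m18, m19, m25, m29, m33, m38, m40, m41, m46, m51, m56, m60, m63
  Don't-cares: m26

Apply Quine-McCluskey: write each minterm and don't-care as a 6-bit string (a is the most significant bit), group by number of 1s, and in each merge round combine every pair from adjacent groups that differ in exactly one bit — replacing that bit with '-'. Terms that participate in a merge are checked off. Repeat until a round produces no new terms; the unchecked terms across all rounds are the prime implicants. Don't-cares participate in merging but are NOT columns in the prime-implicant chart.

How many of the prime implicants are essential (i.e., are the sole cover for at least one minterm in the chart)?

Round 0: 000000✓ 000011✓ 000100✓ 000110✓ 001001✓ 001011✓ 001101✓ 010001✓ 010010✓ 010011✓ 011001✓ 011010✓ 011101✓ 100001✓ 100110✓ 101000✓ 101001✓ 101110✓ 110011✓ 111000✓ 111100✓ 111111
Round 1: -00110 -01001 -10011 0-0011 0-1001✓ 0-1101✓ 00-011 000-00 0001-0 001-01✓ 0010-1 01-001 01-010 0100-1 01001- 011-01✓ 1-1000 10-001 10-110 10100- 111-00
Round 2: 0-1-01
PIs = {-00110, -01001, -10011, 0-0011, 0-1-01, 00-011, 000-00, 0001-0, 0010-1, 01-001, 01-010, 0100-1, 01001-, 1-1000, 10-001, 10-110, 10100-, 111-00, 111111}
Coverage chart:
  m0: 000-00 ←essential
  m3: 0-0011,00-011
  m4: 000-00,0001-0
  m6: -00110,0001-0
  m9: -01001,0-1-01,0010-1
  m11: 00-011,0010-1
  m13: 0-1-01 ←essential
  m17: 01-001,0100-1
  m18: 01-010,01001-
  m19: -10011,0-0011,0100-1,01001-
  m25: 0-1-01,01-001
  m29: 0-1-01 ←essential
  m33: 10-001 ←essential
  m38: -00110,10-110
  m40: 1-1000,10100-
  m41: -01001,10-001,10100-
  m46: 10-110 ←essential
  m51: -10011 ←essential
  m56: 1-1000,111-00
  m60: 111-00 ←essential
  m63: 111111 ←essential
Essential: -10011, 0-1-01, 000-00, 10-001, 10-110, 111-00, 111111

7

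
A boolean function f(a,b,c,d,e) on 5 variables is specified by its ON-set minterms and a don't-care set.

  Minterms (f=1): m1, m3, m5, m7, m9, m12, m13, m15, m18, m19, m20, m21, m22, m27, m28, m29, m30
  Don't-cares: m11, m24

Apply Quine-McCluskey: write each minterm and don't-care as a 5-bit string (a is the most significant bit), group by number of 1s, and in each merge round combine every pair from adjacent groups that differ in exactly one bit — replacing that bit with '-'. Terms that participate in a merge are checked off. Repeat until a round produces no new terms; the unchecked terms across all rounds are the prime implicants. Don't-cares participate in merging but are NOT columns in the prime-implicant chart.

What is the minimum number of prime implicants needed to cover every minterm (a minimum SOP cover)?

[col 0] 00001*, 00011*, 00101*, 00111*, 01001*, 01011*, 01100*, 01101*, 01111*, 10010*, 10011*, 10100*, 10101*, 10110*, 11000*, 11011*, 11100*, 11101*, 11110*
[col 1] -0011*, -0101*, -1011*, -1100*, -1101*, 0-001*, 0-011*, 0-101*, 0-111*, 00-01*, 00-11*, 000-1*, 001-1*, 01-01*, 01-11*, 010-1*, 011-1*, 0110-*, 1-011*, 1-100*, 1-101*, 1-110*, 10-10, 1001-, 101-0*, 1010-*, 11-00, 111-0*, 1110-*
[col 2] --011, --101, -110-, 0--01*, 0--11*, 0-0-1*, 0-1-1*, 00--1*, 01--1*, 1-1-0, 1-10-
[col 3] 0---1
Prime implicants: --011, --101, -110-, 0---1, 1-1-0, 1-10-, 10-10, 1001-, 11-00
PI chart (minterm → PIs covering it):
  1 | 0---1  (sole → essential)
  3 | --011,0---1
  5 | --101,0---1
  7 | 0---1  (sole → essential)
  9 | 0---1  (sole → essential)
  12 | -110-  (sole → essential)
  13 | --101,-110-,0---1
  15 | 0---1  (sole → essential)
  18 | 10-10,1001-
  19 | --011,1001-
  20 | 1-1-0,1-10-
  21 | --101,1-10-
  22 | 1-1-0,10-10
  27 | --011  (sole → essential)
  28 | -110-,1-1-0,1-10-,11-00
  29 | --101,-110-,1-10-
  30 | 1-1-0  (sole → essential)
Essential prime implicants: --011, -110-, 0---1, 1-1-0
Petrick residual → --101, 10-10
Minimum SOP uses 6 PIs: c'de + cd'e + bcd' + a'e + ace' + ab'de'

6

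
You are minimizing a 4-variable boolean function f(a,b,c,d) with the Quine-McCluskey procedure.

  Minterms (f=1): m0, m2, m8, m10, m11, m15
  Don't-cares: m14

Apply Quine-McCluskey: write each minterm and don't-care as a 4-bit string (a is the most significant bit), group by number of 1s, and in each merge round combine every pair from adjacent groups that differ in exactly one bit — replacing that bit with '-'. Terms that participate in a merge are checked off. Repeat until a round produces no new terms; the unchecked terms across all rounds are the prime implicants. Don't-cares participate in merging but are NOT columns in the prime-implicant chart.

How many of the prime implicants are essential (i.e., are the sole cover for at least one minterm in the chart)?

size-2^0 implicants → 0000(✓)  0010(✓)  1000(✓)  1010(✓)  1011(✓)  1110(✓)  1111(✓)
size-2^1 implicants → -000(✓)  -010(✓)  00-0(✓)  1-10(✓)  1-11(✓)  10-0(✓)  101-(✓)  111-(✓)
size-2^2 implicants → -0-0  1-1-
Unchecked terms (primes): -0-0, 1-1-
Minterm coverage:
  m0 ⊆ -0-0 [E]
  m2 ⊆ -0-0 [E]
  m8 ⊆ -0-0 [E]
  m10 ⊆ -0-0,1-1-
  m11 ⊆ 1-1- [E]
  m15 ⊆ 1-1- [E]
E = {-0-0, 1-1-}

2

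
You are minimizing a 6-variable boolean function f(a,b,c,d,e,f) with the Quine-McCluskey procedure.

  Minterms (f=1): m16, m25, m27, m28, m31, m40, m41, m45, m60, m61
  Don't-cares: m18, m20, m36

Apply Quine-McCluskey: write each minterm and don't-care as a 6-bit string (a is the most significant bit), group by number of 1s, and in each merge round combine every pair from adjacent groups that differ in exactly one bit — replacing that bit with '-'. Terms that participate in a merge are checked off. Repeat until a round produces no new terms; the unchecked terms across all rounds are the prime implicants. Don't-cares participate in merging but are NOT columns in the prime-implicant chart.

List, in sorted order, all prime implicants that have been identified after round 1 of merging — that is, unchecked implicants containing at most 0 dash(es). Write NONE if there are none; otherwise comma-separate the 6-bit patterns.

100100

Round 0: 010000✓ 010010✓ 010100✓ 011001✓ 011011✓ 011100✓ 011111✓ 100100 101000✓ 101001✓ 101101✓ 111100✓ 111101✓
Round 1: -11100 01-100 010-00 0100-0 011-11 0110-1 1-1101 101-01 10100- 11110-
PIs = {-11100, 01-100, 010-00, 0100-0, 011-11, 0110-1, 1-1101, 100100, 101-01, 10100-, 11110-}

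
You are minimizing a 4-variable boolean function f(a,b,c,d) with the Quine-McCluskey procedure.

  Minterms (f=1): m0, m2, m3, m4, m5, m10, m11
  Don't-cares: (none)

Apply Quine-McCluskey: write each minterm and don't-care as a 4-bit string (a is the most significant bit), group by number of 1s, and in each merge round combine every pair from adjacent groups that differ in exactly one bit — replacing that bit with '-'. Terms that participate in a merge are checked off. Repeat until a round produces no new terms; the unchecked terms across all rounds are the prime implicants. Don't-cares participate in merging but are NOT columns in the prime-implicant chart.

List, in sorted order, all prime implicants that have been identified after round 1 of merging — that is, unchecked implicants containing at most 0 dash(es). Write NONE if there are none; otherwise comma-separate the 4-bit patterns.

Round 0: 0000✓ 0010✓ 0011✓ 0100✓ 0101✓ 1010✓ 1011✓
Round 1: -010✓ -011✓ 0-00 00-0 001-✓ 010- 101-✓
Round 2: -01-
PIs = {-01-, 0-00, 00-0, 010-}

NONE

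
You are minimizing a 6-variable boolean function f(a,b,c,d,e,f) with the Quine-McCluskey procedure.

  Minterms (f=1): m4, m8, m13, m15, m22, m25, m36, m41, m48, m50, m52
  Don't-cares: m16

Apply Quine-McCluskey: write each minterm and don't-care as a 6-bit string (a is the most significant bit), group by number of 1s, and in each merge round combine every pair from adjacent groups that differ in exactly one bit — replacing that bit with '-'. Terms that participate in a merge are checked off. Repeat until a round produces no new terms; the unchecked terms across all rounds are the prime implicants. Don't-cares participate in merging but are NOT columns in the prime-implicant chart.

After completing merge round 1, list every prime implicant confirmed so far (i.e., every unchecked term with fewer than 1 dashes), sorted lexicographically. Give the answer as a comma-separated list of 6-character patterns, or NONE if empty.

001000, 010110, 011001, 101001

[col 0] 000100*, 001000, 001101*, 001111*, 010000*, 010110, 011001, 100100*, 101001, 110000*, 110010*, 110100*
[col 1] -00100, -10000, 0011-1, 1-0100, 110-00, 1100-0
Prime implicants: -00100, -10000, 001000, 0011-1, 010110, 011001, 1-0100, 101001, 110-00, 1100-0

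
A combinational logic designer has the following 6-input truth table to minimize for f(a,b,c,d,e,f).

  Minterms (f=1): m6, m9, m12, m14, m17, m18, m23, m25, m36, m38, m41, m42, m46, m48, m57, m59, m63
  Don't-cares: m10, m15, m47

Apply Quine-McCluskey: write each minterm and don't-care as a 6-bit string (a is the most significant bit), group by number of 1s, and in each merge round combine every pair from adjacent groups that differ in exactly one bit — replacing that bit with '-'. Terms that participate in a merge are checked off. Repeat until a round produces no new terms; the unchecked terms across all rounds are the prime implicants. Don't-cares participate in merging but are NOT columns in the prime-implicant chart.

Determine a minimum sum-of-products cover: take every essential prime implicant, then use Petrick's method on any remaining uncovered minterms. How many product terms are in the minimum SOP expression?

10

size-2^0 implicants → 000110(✓)  001001(✓)  001010(✓)  001100(✓)  001110(✓)  001111(✓)  010001(✓)  010010  010111  011001(✓)  100100(✓)  100110(✓)  101001(✓)  101010(✓)  101110(✓)  101111(✓)  110000  111001(✓)  111011(✓)  111111(✓)
size-2^1 implicants → -00110(✓)  -01001(✓)  -01010(✓)  -01110(✓)  -01111(✓)  -11001(✓)  0-1001(✓)  00-110(✓)  001-10(✓)  0011-0  00111-(✓)  01-001  1-1001(✓)  1-1111  10-110(✓)  1001-0  101-10(✓)  10111-(✓)  111-11  1110-1
size-2^2 implicants → --1001  -0-110  -01-10  -0111-
Unchecked terms (primes): --1001, -0-110, -01-10, -0111-, 0011-0, 01-001, 010010, 010111, 1-1111, 1001-0, 110000, 111-11, 1110-1
Minterm coverage:
  m6 ⊆ -0-110 [E]
  m9 ⊆ --1001 [E]
  m12 ⊆ 0011-0 [E]
  m14 ⊆ -0-110,-01-10,-0111-,0011-0
  m17 ⊆ 01-001 [E]
  m18 ⊆ 010010 [E]
  m23 ⊆ 010111 [E]
  m25 ⊆ --1001,01-001
  m36 ⊆ 1001-0 [E]
  m38 ⊆ -0-110,1001-0
  m41 ⊆ --1001 [E]
  m42 ⊆ -01-10 [E]
  m46 ⊆ -0-110,-01-10,-0111-
  m48 ⊆ 110000 [E]
  m57 ⊆ --1001,1110-1
  m59 ⊆ 111-11,1110-1
  m63 ⊆ 1-1111,111-11
E = {--1001, -0-110, -01-10, 0011-0, 01-001, 010010, 010111, 1001-0, 110000}
Petrick residual → 111-11
Cover = cd'e'f + b'def' + b'cef' + a'b'cdf' + a'bd'e'f + a'bc'd'ef' + a'bc'def + ab'c'df' + abc'd'e'f' + abcef  |cover|=10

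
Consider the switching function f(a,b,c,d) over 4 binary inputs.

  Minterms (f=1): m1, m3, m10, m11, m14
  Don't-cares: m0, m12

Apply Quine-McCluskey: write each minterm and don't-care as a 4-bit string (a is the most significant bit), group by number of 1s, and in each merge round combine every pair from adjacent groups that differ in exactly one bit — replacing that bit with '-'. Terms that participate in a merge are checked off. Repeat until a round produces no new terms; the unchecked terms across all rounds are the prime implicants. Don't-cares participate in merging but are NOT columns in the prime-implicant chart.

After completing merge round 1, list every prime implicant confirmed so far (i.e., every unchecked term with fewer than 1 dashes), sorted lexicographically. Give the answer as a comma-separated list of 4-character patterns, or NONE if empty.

NONE

[col 0] 0000*, 0001*, 0011*, 1010*, 1011*, 1100*, 1110*
[col 1] -011, 00-1, 000-, 1-10, 101-, 11-0
Prime implicants: -011, 00-1, 000-, 1-10, 101-, 11-0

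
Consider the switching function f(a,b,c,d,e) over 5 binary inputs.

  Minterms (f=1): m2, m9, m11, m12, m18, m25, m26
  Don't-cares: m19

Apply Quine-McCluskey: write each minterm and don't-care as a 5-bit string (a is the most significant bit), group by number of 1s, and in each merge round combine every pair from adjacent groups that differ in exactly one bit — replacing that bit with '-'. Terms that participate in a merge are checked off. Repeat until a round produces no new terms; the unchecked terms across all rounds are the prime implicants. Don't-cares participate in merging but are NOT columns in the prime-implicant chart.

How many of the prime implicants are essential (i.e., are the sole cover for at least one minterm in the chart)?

size-2^0 implicants → 00010(✓)  01001(✓)  01011(✓)  01100  10010(✓)  10011(✓)  11001(✓)  11010(✓)
size-2^1 implicants → -0010  -1001  010-1  1-010  1001-
Unchecked terms (primes): -0010, -1001, 010-1, 01100, 1-010, 1001-
Minterm coverage:
  m2 ⊆ -0010 [E]
  m9 ⊆ -1001,010-1
  m11 ⊆ 010-1 [E]
  m12 ⊆ 01100 [E]
  m18 ⊆ -0010,1-010,1001-
  m25 ⊆ -1001 [E]
  m26 ⊆ 1-010 [E]
E = {-0010, -1001, 010-1, 01100, 1-010}

5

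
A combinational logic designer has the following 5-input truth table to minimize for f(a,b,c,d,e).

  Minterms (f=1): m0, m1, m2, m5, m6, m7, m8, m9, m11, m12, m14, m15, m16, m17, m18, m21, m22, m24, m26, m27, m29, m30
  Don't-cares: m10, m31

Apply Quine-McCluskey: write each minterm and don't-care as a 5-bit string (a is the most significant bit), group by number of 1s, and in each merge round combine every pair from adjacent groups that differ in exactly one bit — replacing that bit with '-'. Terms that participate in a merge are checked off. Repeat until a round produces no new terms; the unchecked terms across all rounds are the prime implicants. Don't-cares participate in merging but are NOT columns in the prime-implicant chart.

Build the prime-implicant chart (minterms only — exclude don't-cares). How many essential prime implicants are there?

[col 0] 00000*, 00001*, 00010*, 00101*, 00110*, 00111*, 01000*, 01001*, 01010*, 01011*, 01100*, 01110*, 01111*, 10000*, 10001*, 10010*, 10101*, 10110*, 11000*, 11010*, 11011*, 11101*, 11110*, 11111*
[col 1] -0000*, -0001*, -0010*, -0101*, -0110*, -1000*, -1010*, -1011*, -1110*, -1111*, 0-000*, 0-001*, 0-010*, 0-110*, 0-111*, 00-01*, 00-10*, 000-0*, 0000-*, 001-1, 0011-*, 01-00*, 01-10*, 01-11*, 010-0*, 010-1*, 0100-*, 0101-*, 011-0*, 0111-*, 1-000*, 1-010*, 1-101, 1-110*, 10-01*, 10-10*, 100-0*, 1000-*, 11-10*, 11-11*, 110-0*, 1101-*, 111-1, 1111-*
[col 2] --000*, --010*, --110*, -0-01, -0-10*, -00-0*, -000-, -1-10*, -1-11*, -10-0*, -101-*, -111-*, 0--10*, 0-0-0*, 0-00-, 0-11-, 01--0, 01-1-*, 010--, 1--10*, 1-0-0*, 11-1-*
[col 3] ---10, --0-0, -1-1-
Prime implicants: ---10, --0-0, -0-01, -000-, -1-1-, 0-00-, 0-11-, 001-1, 01--0, 010--, 1-101, 111-1
PI chart (minterm → PIs covering it):
  0 | --0-0,-000-,0-00-
  1 | -0-01,-000-,0-00-
  2 | ---10,--0-0
  5 | -0-01,001-1
  6 | ---10,0-11-
  7 | 0-11-,001-1
  8 | --0-0,0-00-,01--0,010--
  9 | 0-00-,010--
  11 | -1-1-,010--
  12 | 01--0  (sole → essential)
  14 | ---10,-1-1-,0-11-,01--0
  15 | -1-1-,0-11-
  16 | --0-0,-000-
  17 | -0-01,-000-
  18 | ---10,--0-0
  21 | -0-01,1-101
  22 | ---10  (sole → essential)
  24 | --0-0  (sole → essential)
  26 | ---10,--0-0,-1-1-
  27 | -1-1-  (sole → essential)
  29 | 1-101,111-1
  30 | ---10,-1-1-
Essential prime implicants: ---10, --0-0, -1-1-, 01--0

4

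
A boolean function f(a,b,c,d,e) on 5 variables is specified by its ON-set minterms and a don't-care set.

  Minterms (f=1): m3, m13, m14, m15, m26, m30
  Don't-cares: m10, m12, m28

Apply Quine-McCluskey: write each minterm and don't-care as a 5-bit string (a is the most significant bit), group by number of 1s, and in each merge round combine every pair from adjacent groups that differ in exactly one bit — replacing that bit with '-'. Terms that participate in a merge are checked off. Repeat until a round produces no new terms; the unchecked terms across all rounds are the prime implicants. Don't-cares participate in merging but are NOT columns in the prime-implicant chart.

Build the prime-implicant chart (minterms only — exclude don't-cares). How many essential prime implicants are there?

3

Round 0: 00011 01010✓ 01100✓ 01101✓ 01110✓ 01111✓ 11010✓ 11100✓ 11110✓
Round 1: -1010✓ -1100✓ -1110✓ 01-10✓ 011-0✓ 011-1✓ 0110-✓ 0111-✓ 11-10✓ 111-0✓
Round 2: -1-10 -11-0 011--
PIs = {-1-10, -11-0, 00011, 011--}
Coverage chart:
  m3: 00011 ←essential
  m13: 011-- ←essential
  m14: -1-10,-11-0,011--
  m15: 011-- ←essential
  m26: -1-10 ←essential
  m30: -1-10,-11-0
Essential: -1-10, 00011, 011--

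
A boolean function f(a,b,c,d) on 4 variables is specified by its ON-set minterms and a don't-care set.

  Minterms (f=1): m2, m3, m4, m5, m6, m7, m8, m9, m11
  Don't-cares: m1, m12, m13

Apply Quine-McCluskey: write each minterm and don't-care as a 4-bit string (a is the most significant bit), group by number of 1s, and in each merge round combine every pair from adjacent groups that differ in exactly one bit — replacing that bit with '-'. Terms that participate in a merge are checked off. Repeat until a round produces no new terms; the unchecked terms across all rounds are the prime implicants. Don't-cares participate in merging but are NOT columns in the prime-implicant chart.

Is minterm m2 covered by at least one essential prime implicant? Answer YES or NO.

YES

[col 0] 0001*, 0010*, 0011*, 0100*, 0101*, 0110*, 0111*, 1000*, 1001*, 1011*, 1100*, 1101*
[col 1] -001*, -011*, -100*, -101*, 0-01*, 0-10*, 0-11*, 00-1*, 001-*, 01-0*, 01-1*, 010-*, 011-*, 1-00*, 1-01*, 10-1*, 100-*, 110-*
[col 2] --01, -0-1, -10-, 0--1, 0-1-, 01--, 1-0-
Prime implicants: --01, -0-1, -10-, 0--1, 0-1-, 01--, 1-0-
PI chart (minterm → PIs covering it):
  2 | 0-1-  (sole → essential)
  3 | -0-1,0--1,0-1-
  4 | -10-,01--
  5 | --01,-10-,0--1,01--
  6 | 0-1-,01--
  7 | 0--1,0-1-,01--
  8 | 1-0-  (sole → essential)
  9 | --01,-0-1,1-0-
  11 | -0-1  (sole → essential)
Essential prime implicants: -0-1, 0-1-, 1-0-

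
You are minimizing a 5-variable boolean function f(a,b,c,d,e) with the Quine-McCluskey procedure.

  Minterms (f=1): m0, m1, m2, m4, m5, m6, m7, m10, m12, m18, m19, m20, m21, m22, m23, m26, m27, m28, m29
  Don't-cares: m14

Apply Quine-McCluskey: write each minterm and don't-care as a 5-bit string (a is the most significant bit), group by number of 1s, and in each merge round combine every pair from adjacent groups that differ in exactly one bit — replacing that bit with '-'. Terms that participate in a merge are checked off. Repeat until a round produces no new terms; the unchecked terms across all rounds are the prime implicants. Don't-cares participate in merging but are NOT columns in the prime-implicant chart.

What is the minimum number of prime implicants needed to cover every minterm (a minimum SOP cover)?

[col 0] 00000*, 00001*, 00010*, 00100*, 00101*, 00110*, 00111*, 01010*, 01100*, 01110*, 10010*, 10011*, 10100*, 10101*, 10110*, 10111*, 11010*, 11011*, 11100*, 11101*
[col 1] -0010*, -0100*, -0101*, -0110*, -0111*, -1010*, -1100*, 0-010*, 0-100*, 0-110*, 00-00*, 00-01*, 00-10*, 000-0*, 0000-*, 001-0*, 001-1*, 0010-*, 0011-*, 01-10*, 011-0*, 1-010*, 1-011*, 1-100*, 1-101*, 10-10*, 10-11*, 1001-*, 101-0*, 101-1*, 1010-*, 1011-*, 1101-*, 1110-*
[col 2] --010, --100, -0-10, -01-0*, -01-1*, -010-*, -011-*, 0--10, 0-1-0, 00--0, 00-0-, 001--*, 1-01-, 1-10-, 10-1-, 101--*
[col 3] -01--
Prime implicants: --010, --100, -0-10, -01--, 0--10, 0-1-0, 00--0, 00-0-, 1-01-, 1-10-, 10-1-
PI chart (minterm → PIs covering it):
  0 | 00--0,00-0-
  1 | 00-0-  (sole → essential)
  2 | --010,-0-10,0--10,00--0
  4 | --100,-01--,0-1-0,00--0,00-0-
  5 | -01--,00-0-
  6 | -0-10,-01--,0--10,0-1-0,00--0
  7 | -01--  (sole → essential)
  10 | --010,0--10
  12 | --100,0-1-0
  18 | --010,-0-10,1-01-,10-1-
  19 | 1-01-,10-1-
  20 | --100,-01--,1-10-
  21 | -01--,1-10-
  22 | -0-10,-01--,10-1-
  23 | -01--,10-1-
  26 | --010,1-01-
  27 | 1-01-  (sole → essential)
  28 | --100,1-10-
  29 | 1-10-  (sole → essential)
Essential prime implicants: -01--, 00-0-, 1-01-, 1-10-
Petrick residual → --010, --100
Minimum SOP uses 6 PIs: c'de' + cd'e' + b'c + a'b'd' + ac'd + acd'

6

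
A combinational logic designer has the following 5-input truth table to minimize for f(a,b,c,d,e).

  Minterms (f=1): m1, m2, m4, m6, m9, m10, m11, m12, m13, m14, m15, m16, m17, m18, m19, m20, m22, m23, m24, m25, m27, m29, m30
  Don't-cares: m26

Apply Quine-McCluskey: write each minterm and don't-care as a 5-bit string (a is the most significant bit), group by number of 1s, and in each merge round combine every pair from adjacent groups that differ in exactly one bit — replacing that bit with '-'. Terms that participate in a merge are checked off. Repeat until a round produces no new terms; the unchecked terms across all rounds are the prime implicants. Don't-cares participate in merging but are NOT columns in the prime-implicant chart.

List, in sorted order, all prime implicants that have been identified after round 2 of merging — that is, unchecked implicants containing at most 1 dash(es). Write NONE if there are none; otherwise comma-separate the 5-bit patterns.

NONE

Round 0: 00001✓ 00010✓ 00100✓ 00110✓ 01001✓ 01010✓ 01011✓ 01100✓ 01101✓ 01110✓ 01111✓ 10000✓ 10001✓ 10010✓ 10011✓ 10100✓ 10110✓ 10111✓ 11000✓ 11001✓ 11010✓ 11011✓ 11101✓ 11110✓
Round 1: -0001✓ -0010✓ -0100✓ -0110✓ -1001✓ -1010✓ -1011✓ -1101✓ -1110✓ 0-001✓ 0-010✓ 0-100✓ 0-110✓ 00-10✓ 001-0✓ 01-01✓ 01-10✓ 01-11✓ 010-1✓ 0101-✓ 011-0✓ 011-1✓ 0110-✓ 0111-✓ 1-000✓ 1-001✓ 1-010✓ 1-011✓ 1-110✓ 10-00✓ 10-10✓ 10-11✓ 100-0✓ 100-1✓ 1000-✓ 1001-✓ 101-0✓ 1011-✓ 11-01✓ 11-10✓ 110-0✓ 110-1✓ 1100-✓ 1101-✓
Round 2: --001 --010✓ --110✓ -0-10✓ -01-0 -1-01 -1-10✓ -10-1 -101- 0--10✓ 0-1-0 01--1 01-1- 011-- 1--10✓ 1-0-0✓ 1-0-1✓ 1-00-✓ 1-01-✓ 10--0 10-1- 100--✓ 110--✓
Round 3: ---10 1-0--
PIs = {---10, --001, -01-0, -1-01, -10-1, -101-, 0-1-0, 01--1, 01-1-, 011--, 1-0--, 10--0, 10-1-}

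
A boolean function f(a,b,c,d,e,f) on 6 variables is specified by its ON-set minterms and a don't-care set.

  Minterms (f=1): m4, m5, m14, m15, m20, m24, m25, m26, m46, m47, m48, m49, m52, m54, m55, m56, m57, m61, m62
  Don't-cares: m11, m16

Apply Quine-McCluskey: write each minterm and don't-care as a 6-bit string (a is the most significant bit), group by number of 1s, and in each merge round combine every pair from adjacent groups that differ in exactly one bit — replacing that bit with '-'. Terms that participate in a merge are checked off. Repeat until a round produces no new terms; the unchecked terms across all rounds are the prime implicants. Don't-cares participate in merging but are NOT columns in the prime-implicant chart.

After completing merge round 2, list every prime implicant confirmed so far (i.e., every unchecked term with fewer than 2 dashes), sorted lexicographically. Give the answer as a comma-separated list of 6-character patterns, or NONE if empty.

0-0100, 00010-, 001-11, 0110-0, 1-1110, 11-110, 1101-0, 11011-, 111-01

[col 0] 000100*, 000101*, 001011*, 001110*, 001111*, 010000*, 010100*, 011000*, 011001*, 011010*, 101110*, 101111*, 110000*, 110001*, 110100*, 110110*, 110111*, 111000*, 111001*, 111101*, 111110*
[col 1] -01110*, -01111*, -10000*, -10100*, -11000*, -11001*, 0-0100, 00010-, 001-11, 00111-*, 01-000*, 010-00*, 0110-0, 01100-*, 1-1110, 10111-*, 11-000*, 11-001*, 11-110, 110-00*, 11000-*, 1101-0, 11011-, 111-01, 11100-*
[col 2] -0111-, -1-000, -10-00, -1100-, 11-00-
Prime implicants: -0111-, -1-000, -10-00, -1100-, 0-0100, 00010-, 001-11, 0110-0, 1-1110, 11-00-, 11-110, 1101-0, 11011-, 111-01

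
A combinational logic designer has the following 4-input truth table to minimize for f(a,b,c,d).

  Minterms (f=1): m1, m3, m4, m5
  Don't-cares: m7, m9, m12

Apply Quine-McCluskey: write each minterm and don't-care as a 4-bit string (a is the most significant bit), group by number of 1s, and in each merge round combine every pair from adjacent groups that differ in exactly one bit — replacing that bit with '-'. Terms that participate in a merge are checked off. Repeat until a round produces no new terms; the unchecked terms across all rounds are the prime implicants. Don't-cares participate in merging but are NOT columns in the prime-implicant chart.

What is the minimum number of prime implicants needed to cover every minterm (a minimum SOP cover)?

size-2^0 implicants → 0001(✓)  0011(✓)  0100(✓)  0101(✓)  0111(✓)  1001(✓)  1100(✓)
size-2^1 implicants → -001  -100  0-01(✓)  0-11(✓)  00-1(✓)  01-1(✓)  010-
size-2^2 implicants → 0--1
Unchecked terms (primes): -001, -100, 0--1, 010-
Minterm coverage:
  m1 ⊆ -001,0--1
  m3 ⊆ 0--1 [E]
  m4 ⊆ -100,010-
  m5 ⊆ 0--1,010-
E = {0--1}
Petrick residual → -100
Cover = bc'd' + a'd  |cover|=2

2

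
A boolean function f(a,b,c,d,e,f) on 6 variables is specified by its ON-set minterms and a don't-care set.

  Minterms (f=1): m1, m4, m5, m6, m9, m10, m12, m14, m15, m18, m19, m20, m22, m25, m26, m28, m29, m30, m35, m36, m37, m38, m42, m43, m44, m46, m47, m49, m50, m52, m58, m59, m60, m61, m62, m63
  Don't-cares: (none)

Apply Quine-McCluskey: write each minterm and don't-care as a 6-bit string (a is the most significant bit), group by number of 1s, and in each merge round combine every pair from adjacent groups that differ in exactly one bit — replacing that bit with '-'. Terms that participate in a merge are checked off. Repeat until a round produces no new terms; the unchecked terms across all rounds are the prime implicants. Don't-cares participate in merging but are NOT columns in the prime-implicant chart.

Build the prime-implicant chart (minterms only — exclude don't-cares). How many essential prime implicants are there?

10

Round 0: 000001✓ 000100✓ 000101✓ 000110✓ 001001✓ 001010✓ 001100✓ 001110✓ 001111✓ 010010✓ 010011✓ 010100✓ 010110✓ 011001✓ 011010✓ 011100✓ 011101✓ 011110✓ 100011✓ 100100✓ 100101✓ 100110✓ 101010✓ 101011✓ 101100✓ 101110✓ 101111✓ 110001 110010✓ 110100✓ 111010✓ 111011✓ 111100✓ 111101✓ 111110✓ 111111✓
Round 1: -00100✓ -00101✓ -00110✓ -01010✓ -01100✓ -01110✓ -01111✓ -10010✓ -10100✓ -11010✓ -11100✓ -11101✓ -11110✓ 0-0100✓ 0-0110✓ 0-1001 0-1010✓ 0-1100✓ 0-1110✓ 00-001 00-100✓ 00-110✓ 000-01 0001-0✓ 00010-✓ 001-10✓ 0011-0✓ 00111-✓ 01-010✓ 01-100✓ 01-110✓ 010-10✓ 01001- 0101-0✓ 011-01 011-10✓ 0111-0✓ 01110-✓ 1-0100✓ 1-1010✓ 1-1011✓ 1-1100✓ 1-1110✓ 1-1111✓ 10-011 10-100✓ 10-110✓ 1001-0✓ 10010-✓ 101-10✓ 101-11✓ 10101-✓ 1011-0✓ 10111-✓ 11-010✓ 11-100✓ 111-10✓ 111-11✓ 11101-✓ 1111-0✓ 1111-1✓ 11110-✓ 11111-✓
Round 2: --0100✓ --1010✓ --1100✓ --1110✓ -0-100✓ -0-110✓ -001-0✓ -0010- -01-10✓ -011-0✓ -0111- -1-010 -1-100✓ -11-10✓ -111-0✓ -1110- 0--100✓ 0--110✓ 0-01-0✓ 0-1-10✓ 0-11-0✓ 00-1-0✓ 01--10 01-1-0✓ 1--100✓ 1-1-10✓ 1-1-11✓ 1-101-✓ 1-11-0✓ 1-111-✓ 10-1-0✓ 101-1-✓ 111-1-✓ 1111--
Round 3: ---100 --1-10 --11-0 -0-1-0 0--1-0 1-1-1-
PIs = {---100, --1-10, --11-0, -0-1-0, -0010-, -0111-, -1-010, -1110-, 0--1-0, 0-1001, 00-001, 000-01, 01--10, 01001-, 011-01, 1-1-1-, 10-011, 110001, 1111--}
Coverage chart:
  m1: 00-001,000-01
  m4: ---100,-0-1-0,-0010-,0--1-0
  m5: -0010-,000-01
  m6: -0-1-0,0--1-0
  m9: 0-1001,00-001
  m10: --1-10 ←essential
  m12: ---100,--11-0,-0-1-0,0--1-0
  m14: --1-10,--11-0,-0-1-0,-0111-,0--1-0
  m15: -0111- ←essential
  m18: -1-010,01--10,01001-
  m19: 01001- ←essential
  m20: ---100,0--1-0
  m22: 0--1-0,01--10
  m25: 0-1001,011-01
  m26: --1-10,-1-010,01--10
  m28: ---100,--11-0,-1110-,0--1-0
  m29: -1110-,011-01
  m30: --1-10,--11-0,0--1-0,01--10
  m35: 10-011 ←essential
  m36: ---100,-0-1-0,-0010-
  m37: -0010- ←essential
  m38: -0-1-0 ←essential
  m42: --1-10,1-1-1-
  m43: 1-1-1-,10-011
  m44: ---100,--11-0,-0-1-0
  m46: --1-10,--11-0,-0-1-0,-0111-,1-1-1-
  m47: -0111-,1-1-1-
  m49: 110001 ←essential
  m50: -1-010 ←essential
  m52: ---100 ←essential
  m58: --1-10,-1-010,1-1-1-
  m59: 1-1-1- ←essential
  m60: ---100,--11-0,-1110-,1111--
  m61: -1110-,1111--
  m62: --1-10,--11-0,1-1-1-,1111--
  m63: 1-1-1-,1111--
Essential: ---100, --1-10, -0-1-0, -0010-, -0111-, -1-010, 01001-, 1-1-1-, 10-011, 110001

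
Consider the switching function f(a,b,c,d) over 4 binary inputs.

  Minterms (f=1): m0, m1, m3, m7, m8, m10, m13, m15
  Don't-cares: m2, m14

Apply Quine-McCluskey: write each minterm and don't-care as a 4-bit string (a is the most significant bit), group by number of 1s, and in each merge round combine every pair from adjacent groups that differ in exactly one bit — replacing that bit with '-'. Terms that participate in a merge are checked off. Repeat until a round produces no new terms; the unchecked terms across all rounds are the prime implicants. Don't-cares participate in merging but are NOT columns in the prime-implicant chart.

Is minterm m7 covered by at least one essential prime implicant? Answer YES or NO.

NO

Round 0: 0000✓ 0001✓ 0010✓ 0011✓ 0111✓ 1000✓ 1010✓ 1101✓ 1110✓ 1111✓
Round 1: -000✓ -010✓ -111 0-11 00-0✓ 00-1✓ 000-✓ 001-✓ 1-10 10-0✓ 11-1 111-
Round 2: -0-0 00--
PIs = {-0-0, -111, 0-11, 00--, 1-10, 11-1, 111-}
Coverage chart:
  m0: -0-0,00--
  m1: 00-- ←essential
  m3: 0-11,00--
  m7: -111,0-11
  m8: -0-0 ←essential
  m10: -0-0,1-10
  m13: 11-1 ←essential
  m15: -111,11-1,111-
Essential: -0-0, 00--, 11-1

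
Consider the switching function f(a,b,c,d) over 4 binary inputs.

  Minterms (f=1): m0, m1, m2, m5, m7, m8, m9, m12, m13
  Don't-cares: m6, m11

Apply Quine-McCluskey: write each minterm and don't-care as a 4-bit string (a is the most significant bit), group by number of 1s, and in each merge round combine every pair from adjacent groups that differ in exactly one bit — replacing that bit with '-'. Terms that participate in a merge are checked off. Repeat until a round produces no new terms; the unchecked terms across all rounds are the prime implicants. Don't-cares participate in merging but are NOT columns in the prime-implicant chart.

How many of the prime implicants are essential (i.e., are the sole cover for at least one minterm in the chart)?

1

size-2^0 implicants → 0000(✓)  0001(✓)  0010(✓)  0101(✓)  0110(✓)  0111(✓)  1000(✓)  1001(✓)  1011(✓)  1100(✓)  1101(✓)
size-2^1 implicants → -000(✓)  -001(✓)  -101(✓)  0-01(✓)  0-10  00-0  000-(✓)  01-1  011-  1-00(✓)  1-01(✓)  10-1  100-(✓)  110-(✓)
size-2^2 implicants → --01  -00-  1-0-
Unchecked terms (primes): --01, -00-, 0-10, 00-0, 01-1, 011-, 1-0-, 10-1
Minterm coverage:
  m0 ⊆ -00-,00-0
  m1 ⊆ --01,-00-
  m2 ⊆ 0-10,00-0
  m5 ⊆ --01,01-1
  m7 ⊆ 01-1,011-
  m8 ⊆ -00-,1-0-
  m9 ⊆ --01,-00-,1-0-,10-1
  m12 ⊆ 1-0- [E]
  m13 ⊆ --01,1-0-
E = {1-0-}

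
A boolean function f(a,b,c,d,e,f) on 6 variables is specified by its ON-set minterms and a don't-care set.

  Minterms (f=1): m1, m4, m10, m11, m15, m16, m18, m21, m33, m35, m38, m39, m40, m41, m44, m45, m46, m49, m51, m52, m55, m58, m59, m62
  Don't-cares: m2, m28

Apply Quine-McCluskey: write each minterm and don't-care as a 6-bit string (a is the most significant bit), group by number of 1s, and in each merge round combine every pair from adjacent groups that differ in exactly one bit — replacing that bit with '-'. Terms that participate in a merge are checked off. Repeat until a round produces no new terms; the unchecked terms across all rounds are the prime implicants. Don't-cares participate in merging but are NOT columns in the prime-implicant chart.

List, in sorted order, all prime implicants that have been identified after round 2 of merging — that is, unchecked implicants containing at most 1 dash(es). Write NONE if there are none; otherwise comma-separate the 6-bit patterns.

-00001, 0-0010, 00-010, 000100, 001-11, 00101-, 0100-0, 010101, 011100, 1-1110, 10-001, 10-110, 10011-, 1011-0, 11-011, 110100, 111-10, 11101-

[col 0] 000001*, 000010*, 000100, 001010*, 001011*, 001111*, 010000*, 010010*, 010101, 011100, 100001*, 100011*, 100110*, 100111*, 101000*, 101001*, 101100*, 101101*, 101110*, 110001*, 110011*, 110100, 110111*, 111010*, 111011*, 111110*
[col 1] -00001, 0-0010, 00-010, 001-11, 00101-, 0100-0, 1-0001*, 1-0011*, 1-0111*, 1-1110, 10-001, 10-110, 100-11*, 1000-1*, 10011-, 101-00*, 101-01*, 10100-*, 1011-0, 10110-*, 11-011, 110-11*, 1100-1*, 111-10, 11101-
[col 2] 1-0-11, 1-00-1, 101-0-
Prime implicants: -00001, 0-0010, 00-010, 000100, 001-11, 00101-, 0100-0, 010101, 011100, 1-0-11, 1-00-1, 1-1110, 10-001, 10-110, 10011-, 101-0-, 1011-0, 11-011, 110100, 111-10, 11101-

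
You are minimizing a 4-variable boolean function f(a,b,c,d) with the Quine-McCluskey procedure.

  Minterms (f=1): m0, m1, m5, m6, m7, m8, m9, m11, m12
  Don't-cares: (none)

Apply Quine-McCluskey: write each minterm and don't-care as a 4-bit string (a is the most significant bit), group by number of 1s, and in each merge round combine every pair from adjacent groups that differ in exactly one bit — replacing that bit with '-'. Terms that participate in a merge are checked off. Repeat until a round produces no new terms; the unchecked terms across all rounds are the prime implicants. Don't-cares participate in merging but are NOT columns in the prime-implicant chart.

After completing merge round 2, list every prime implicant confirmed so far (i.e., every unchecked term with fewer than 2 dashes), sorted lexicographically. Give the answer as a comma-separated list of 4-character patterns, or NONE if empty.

size-2^0 implicants → 0000(✓)  0001(✓)  0101(✓)  0110(✓)  0111(✓)  1000(✓)  1001(✓)  1011(✓)  1100(✓)
size-2^1 implicants → -000(✓)  -001(✓)  0-01  000-(✓)  01-1  011-  1-00  10-1  100-(✓)
size-2^2 implicants → -00-
Unchecked terms (primes): -00-, 0-01, 01-1, 011-, 1-00, 10-1

0-01, 01-1, 011-, 1-00, 10-1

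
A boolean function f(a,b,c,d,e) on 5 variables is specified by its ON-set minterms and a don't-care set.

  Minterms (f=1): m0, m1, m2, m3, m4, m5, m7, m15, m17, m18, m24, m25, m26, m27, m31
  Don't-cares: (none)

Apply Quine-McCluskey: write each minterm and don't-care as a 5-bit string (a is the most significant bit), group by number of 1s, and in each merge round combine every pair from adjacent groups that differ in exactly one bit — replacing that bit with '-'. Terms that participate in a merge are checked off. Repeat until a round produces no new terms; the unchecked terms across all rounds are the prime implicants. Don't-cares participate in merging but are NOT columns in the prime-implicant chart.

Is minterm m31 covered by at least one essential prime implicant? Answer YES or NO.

[col 0] 00000*, 00001*, 00010*, 00011*, 00100*, 00101*, 00111*, 01111*, 10001*, 10010*, 11000*, 11001*, 11010*, 11011*, 11111*
[col 1] -0001, -0010, -1111, 0-111, 00-00*, 00-01*, 00-11*, 000-0*, 000-1*, 0000-*, 0001-*, 001-1*, 0010-*, 1-001, 1-010, 11-11, 110-0*, 110-1*, 1100-*, 1101-*
[col 2] 00--1, 00-0-, 000--, 110--
Prime implicants: -0001, -0010, -1111, 0-111, 00--1, 00-0-, 000--, 1-001, 1-010, 11-11, 110--
PI chart (minterm → PIs covering it):
  0 | 00-0-,000--
  1 | -0001,00--1,00-0-,000--
  2 | -0010,000--
  3 | 00--1,000--
  4 | 00-0-  (sole → essential)
  5 | 00--1,00-0-
  7 | 0-111,00--1
  15 | -1111,0-111
  17 | -0001,1-001
  18 | -0010,1-010
  24 | 110--  (sole → essential)
  25 | 1-001,110--
  26 | 1-010,110--
  27 | 11-11,110--
  31 | -1111,11-11
Essential prime implicants: 00-0-, 110--

NO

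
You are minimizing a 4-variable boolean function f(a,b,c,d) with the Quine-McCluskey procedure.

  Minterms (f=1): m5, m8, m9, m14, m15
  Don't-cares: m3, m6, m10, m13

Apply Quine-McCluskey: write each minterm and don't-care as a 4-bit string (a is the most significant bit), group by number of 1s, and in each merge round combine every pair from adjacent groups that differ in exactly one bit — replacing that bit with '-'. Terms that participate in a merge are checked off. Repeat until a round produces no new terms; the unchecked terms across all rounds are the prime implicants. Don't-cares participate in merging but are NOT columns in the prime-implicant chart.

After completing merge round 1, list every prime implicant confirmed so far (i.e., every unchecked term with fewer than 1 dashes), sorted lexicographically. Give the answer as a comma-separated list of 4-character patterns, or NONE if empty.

0011

[col 0] 0011, 0101*, 0110*, 1000*, 1001*, 1010*, 1101*, 1110*, 1111*
[col 1] -101, -110, 1-01, 1-10, 10-0, 100-, 11-1, 111-
Prime implicants: -101, -110, 0011, 1-01, 1-10, 10-0, 100-, 11-1, 111-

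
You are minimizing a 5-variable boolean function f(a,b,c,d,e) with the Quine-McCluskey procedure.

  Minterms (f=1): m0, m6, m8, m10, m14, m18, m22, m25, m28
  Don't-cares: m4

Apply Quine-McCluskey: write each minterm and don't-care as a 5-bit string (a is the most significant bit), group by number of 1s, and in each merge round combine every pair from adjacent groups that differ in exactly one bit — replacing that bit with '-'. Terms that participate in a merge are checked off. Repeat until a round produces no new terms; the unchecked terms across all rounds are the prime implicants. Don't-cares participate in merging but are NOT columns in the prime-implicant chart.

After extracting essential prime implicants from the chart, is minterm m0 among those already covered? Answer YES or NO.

NO

Round 0: 00000✓ 00100✓ 00110✓ 01000✓ 01010✓ 01110✓ 10010✓ 10110✓ 11001 11100
Round 1: -0110 0-000 0-110 00-00 001-0 01-10 010-0 10-10
PIs = {-0110, 0-000, 0-110, 00-00, 001-0, 01-10, 010-0, 10-10, 11001, 11100}
Coverage chart:
  m0: 0-000,00-00
  m6: -0110,0-110,001-0
  m8: 0-000,010-0
  m10: 01-10,010-0
  m14: 0-110,01-10
  m18: 10-10 ←essential
  m22: -0110,10-10
  m25: 11001 ←essential
  m28: 11100 ←essential
Essential: 10-10, 11001, 11100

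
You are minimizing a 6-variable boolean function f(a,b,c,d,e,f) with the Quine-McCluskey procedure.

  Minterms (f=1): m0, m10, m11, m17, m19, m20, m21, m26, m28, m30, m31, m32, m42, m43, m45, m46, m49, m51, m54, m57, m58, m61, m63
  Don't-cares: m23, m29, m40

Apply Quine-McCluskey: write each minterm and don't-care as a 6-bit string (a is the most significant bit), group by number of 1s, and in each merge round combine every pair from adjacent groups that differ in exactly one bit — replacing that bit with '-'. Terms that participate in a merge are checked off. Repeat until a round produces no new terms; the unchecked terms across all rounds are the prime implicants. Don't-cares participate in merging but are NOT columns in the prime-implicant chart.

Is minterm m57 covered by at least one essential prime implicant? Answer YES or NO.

size-2^0 implicants → 000000(✓)  001010(✓)  001011(✓)  010001(✓)  010011(✓)  010100(✓)  010101(✓)  010111(✓)  011010(✓)  011100(✓)  011101(✓)  011110(✓)  011111(✓)  100000(✓)  101000(✓)  101010(✓)  101011(✓)  101101(✓)  101110(✓)  110001(✓)  110011(✓)  110110  111001(✓)  111010(✓)  111101(✓)  111111(✓)
size-2^1 implicants → -00000  -01010(✓)  -01011(✓)  -10001(✓)  -10011(✓)  -11010(✓)  -11101(✓)  -11111(✓)  0-1010(✓)  00101-(✓)  01-100(✓)  01-101(✓)  01-111(✓)  010-01(✓)  010-11(✓)  0100-1(✓)  0101-1(✓)  01010-(✓)  011-10  0111-0(✓)  0111-1(✓)  01110-(✓)  01111-(✓)  1-1010(✓)  1-1101  10-000  101-10  1010-0  10101-(✓)  11-001  1100-1(✓)  111-01  1111-1(✓)
size-2^2 implicants → --1010  -0101-  -100-1  -111-1  01-1-1  01-10-  010--1  0111--
Unchecked terms (primes): --1010, -00000, -0101-, -100-1, -111-1, 01-1-1, 01-10-, 010--1, 011-10, 0111--, 1-1101, 10-000, 101-10, 1010-0, 11-001, 110110, 111-01
Minterm coverage:
  m0 ⊆ -00000 [E]
  m10 ⊆ --1010,-0101-
  m11 ⊆ -0101- [E]
  m17 ⊆ -100-1,010--1
  m19 ⊆ -100-1,010--1
  m20 ⊆ 01-10- [E]
  m21 ⊆ 01-1-1,01-10-,010--1
  m26 ⊆ --1010,011-10
  m28 ⊆ 01-10-,0111--
  m30 ⊆ 011-10,0111--
  m31 ⊆ -111-1,01-1-1,0111--
  m32 ⊆ -00000,10-000
  m42 ⊆ --1010,-0101-,101-10,1010-0
  m43 ⊆ -0101- [E]
  m45 ⊆ 1-1101 [E]
  m46 ⊆ 101-10 [E]
  m49 ⊆ -100-1,11-001
  m51 ⊆ -100-1 [E]
  m54 ⊆ 110110 [E]
  m57 ⊆ 11-001,111-01
  m58 ⊆ --1010 [E]
  m61 ⊆ -111-1,1-1101,111-01
  m63 ⊆ -111-1 [E]
E = {--1010, -00000, -0101-, -100-1, -111-1, 01-10-, 1-1101, 101-10, 110110}

NO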